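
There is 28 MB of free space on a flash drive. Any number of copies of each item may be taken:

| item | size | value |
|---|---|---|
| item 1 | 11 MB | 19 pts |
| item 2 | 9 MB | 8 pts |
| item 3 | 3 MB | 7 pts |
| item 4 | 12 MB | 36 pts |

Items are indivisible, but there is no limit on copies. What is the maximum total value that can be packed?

Best value-per-unit is item 4 at 36/12; filling with it alone gives 2×36 = 72.
Optimal mix: 1×item 3 + 2×item 4 → size 27, value 79.

79 pts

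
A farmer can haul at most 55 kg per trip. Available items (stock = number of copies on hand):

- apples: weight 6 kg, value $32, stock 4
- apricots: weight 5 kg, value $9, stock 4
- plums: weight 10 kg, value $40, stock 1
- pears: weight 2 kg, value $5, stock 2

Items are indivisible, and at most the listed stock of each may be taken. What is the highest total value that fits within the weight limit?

Top feasible selections:
- 4×apples + 3×apricots + 1×plums + 2×pears: weight 53, value 205
- 4×apples + 4×apricots + 1×plums: weight 54, value 204
- 4×apples + 3×apricots + 1×plums + 1×pears: weight 51, value 200
- 4×apples + 2×apricots + 1×plums + 2×pears: weight 48, value 196
Best: $205.

$205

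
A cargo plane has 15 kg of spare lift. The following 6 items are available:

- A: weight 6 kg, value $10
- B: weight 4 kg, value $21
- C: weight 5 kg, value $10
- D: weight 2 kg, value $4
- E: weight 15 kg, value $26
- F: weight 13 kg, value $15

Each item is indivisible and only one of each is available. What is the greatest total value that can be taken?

$41

Check high-value combinations within 15 kg:
- A+B+C: weight 6+4+5=15, value 10+21+10=41
- B+C+D: weight 4+5+2=11, value 21+10+4=35
- A+B+D: weight 6+4+2=12, value 10+21+4=35
- B+C: weight 4+5=9, value 21+10=31
- A+B: weight 6+4=10, value 10+21=31
Best: $41.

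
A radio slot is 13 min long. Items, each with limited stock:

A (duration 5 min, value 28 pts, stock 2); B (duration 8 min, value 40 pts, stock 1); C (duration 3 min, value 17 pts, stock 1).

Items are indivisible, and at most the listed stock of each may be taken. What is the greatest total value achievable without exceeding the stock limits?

Top feasible selections:
- 2×A + 1×C: duration 13, value 73
- 1×A + 1×B: duration 13, value 68
- 1×B + 1×C: duration 11, value 57
- 2×A: duration 10, value 56
Best: 73 pts.

73 pts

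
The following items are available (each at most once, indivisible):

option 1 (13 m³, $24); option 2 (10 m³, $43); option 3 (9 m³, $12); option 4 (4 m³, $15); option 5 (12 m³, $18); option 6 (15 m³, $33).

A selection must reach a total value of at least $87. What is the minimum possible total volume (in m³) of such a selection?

Subsets with value ≥ 87, sorted by total volume:
- option 2+option 4+option 6: volume 29, value 91
- option 2+option 3+option 6: volume 34, value 88
- option 2+option 3+option 4+option 5: volume 35, value 88
Minimum volume: 29 m³.

29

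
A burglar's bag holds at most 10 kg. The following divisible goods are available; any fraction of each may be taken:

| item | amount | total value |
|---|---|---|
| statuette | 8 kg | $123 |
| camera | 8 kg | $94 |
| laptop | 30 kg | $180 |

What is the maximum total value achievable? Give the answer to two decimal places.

Take in order of value per unit:
- statuette (123/8 per unit): all 8 → value 123, running total 123.00
- camera (94/8 per unit): 2 of 8 → value 2×94/8 = 23.5000, running total 146.50
Total 146.50.

146.50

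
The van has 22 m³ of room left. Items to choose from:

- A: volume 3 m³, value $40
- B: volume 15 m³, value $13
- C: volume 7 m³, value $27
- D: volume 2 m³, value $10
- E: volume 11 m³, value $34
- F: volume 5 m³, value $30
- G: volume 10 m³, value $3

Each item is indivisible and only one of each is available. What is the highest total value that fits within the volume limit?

Check high-value combinations within 22 m³:
- A+D+E+F: volume 3+2+11+5=21, value 40+10+34+30=114
- A+C+D+F: volume 3+7+2+5=17, value 40+27+10+30=107
- A+E+F: volume 3+11+5=19, value 40+34+30=104
- A+C+E: volume 3+7+11=21, value 40+27+34=101
Best: $114.

$114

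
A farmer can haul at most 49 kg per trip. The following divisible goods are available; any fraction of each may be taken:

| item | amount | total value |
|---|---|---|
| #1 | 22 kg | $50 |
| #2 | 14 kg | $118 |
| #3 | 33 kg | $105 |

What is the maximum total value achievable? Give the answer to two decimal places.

Take in order of value per unit:
- #2 (118/14 per unit): all 14 → value 118, running total 118.00
- #3 (105/33 per unit): all 33 → value 105, running total 223.00
- #1 (50/22 per unit): 2 of 22 → value 2×50/22 = 4.5455, running total 227.55
Total 227.55.

227.55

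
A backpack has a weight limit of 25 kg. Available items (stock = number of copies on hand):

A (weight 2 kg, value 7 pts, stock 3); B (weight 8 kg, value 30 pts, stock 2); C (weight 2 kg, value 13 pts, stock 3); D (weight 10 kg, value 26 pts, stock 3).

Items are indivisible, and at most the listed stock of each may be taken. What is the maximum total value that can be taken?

106 pts

Best selections within weight 25 and stock limits:
- 1×A + 2×B + 3×C: weight 24, value 106
- 2×A + 2×B + 2×C: weight 24, value 100
- 2×B + 3×C: weight 22, value 99
Best: 106 pts.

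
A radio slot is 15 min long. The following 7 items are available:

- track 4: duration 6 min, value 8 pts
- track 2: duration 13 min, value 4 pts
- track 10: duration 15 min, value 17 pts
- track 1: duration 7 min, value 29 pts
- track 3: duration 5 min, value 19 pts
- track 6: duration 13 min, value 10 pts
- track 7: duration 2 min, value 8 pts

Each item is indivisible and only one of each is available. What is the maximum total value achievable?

56 pts

Check high-value combinations within 15 min:
- track 1+track 3+track 7: duration 7+5+2=14, value 29+19+8=56
- track 1+track 3: duration 7+5=12, value 29+19=48
- track 4+track 1+track 7: duration 6+7+2=15, value 8+29+8=45
- track 1+track 7: duration 7+2=9, value 29+8=37
Best: 56 pts.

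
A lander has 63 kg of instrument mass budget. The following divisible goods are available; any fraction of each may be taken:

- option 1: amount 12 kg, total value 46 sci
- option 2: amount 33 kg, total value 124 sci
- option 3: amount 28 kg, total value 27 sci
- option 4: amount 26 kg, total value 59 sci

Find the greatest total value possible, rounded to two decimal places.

Take in order of value per unit:
- option 1 (46/12 per unit): all 12 → value 46, running total 46.00
- option 2 (124/33 per unit): all 33 → value 124, running total 170.00
- option 4 (59/26 per unit): 18 of 26 → value 18×59/26 = 40.8462, running total 210.85
Total 210.85.

210.85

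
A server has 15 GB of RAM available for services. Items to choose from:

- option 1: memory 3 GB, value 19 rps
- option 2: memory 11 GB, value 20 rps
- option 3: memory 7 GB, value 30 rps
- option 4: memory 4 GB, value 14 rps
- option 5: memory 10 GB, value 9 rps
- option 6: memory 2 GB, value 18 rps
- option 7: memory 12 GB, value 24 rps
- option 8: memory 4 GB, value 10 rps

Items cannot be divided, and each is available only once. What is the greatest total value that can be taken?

67 rps

This is a 0/1 knapsack; check combinations near the capacity.
- option 1+option 3+option 6: memory 3+7+2=12, value 19+30+18=67
- option 1+option 3+option 4: memory 3+7+4=14, value 19+30+14=63
- option 3+option 4+option 6: memory 7+4+2=13, value 30+14+18=62
Best: 67 rps.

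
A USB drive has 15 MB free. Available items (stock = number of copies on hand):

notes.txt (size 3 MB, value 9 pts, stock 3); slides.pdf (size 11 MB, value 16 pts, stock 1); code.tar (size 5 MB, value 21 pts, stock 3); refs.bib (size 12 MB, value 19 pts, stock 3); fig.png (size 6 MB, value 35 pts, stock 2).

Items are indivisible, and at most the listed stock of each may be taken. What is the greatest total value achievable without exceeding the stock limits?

79 pts

Best selections within size 15 and stock limits:
- 1×notes.txt + 2×fig.png: size 15, value 79
- 2×fig.png: size 12, value 70
- 1×notes.txt + 1×code.tar + 1×fig.png: size 14, value 65
Best: 79 pts.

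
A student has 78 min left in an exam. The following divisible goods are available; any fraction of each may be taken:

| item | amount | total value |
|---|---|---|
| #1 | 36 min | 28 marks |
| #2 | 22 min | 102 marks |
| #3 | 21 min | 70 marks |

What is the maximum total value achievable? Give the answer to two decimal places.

Take in order of value per unit:
- #2 (102/22 per unit): all 22 → value 102, running total 102.00
- #3 (70/21 per unit): all 21 → value 70, running total 172.00
- #1 (28/36 per unit): 35 of 36 → value 35×28/36 = 27.2222, running total 199.22
Total 199.22.

199.22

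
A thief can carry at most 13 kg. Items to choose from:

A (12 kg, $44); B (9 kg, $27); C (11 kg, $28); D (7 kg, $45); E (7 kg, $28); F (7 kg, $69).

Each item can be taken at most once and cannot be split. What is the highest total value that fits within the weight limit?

$69

Check high-value combinations within 13 kg:
- F: weight 7, value 69
- D: weight 7, value 45
- A: weight 12, value 44
- E: weight 7, value 28
- C: weight 11, value 28
Best: $69.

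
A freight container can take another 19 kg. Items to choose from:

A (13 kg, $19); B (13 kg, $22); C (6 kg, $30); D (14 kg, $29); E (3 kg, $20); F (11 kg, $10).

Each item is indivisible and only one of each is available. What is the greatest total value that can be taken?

Check high-value combinations within 19 kg:
- B+C: weight 13+6=19, value 22+30=52
- C+E: weight 6+3=9, value 30+20=50
- D+E: weight 14+3=17, value 29+20=49
Best: $52.

$52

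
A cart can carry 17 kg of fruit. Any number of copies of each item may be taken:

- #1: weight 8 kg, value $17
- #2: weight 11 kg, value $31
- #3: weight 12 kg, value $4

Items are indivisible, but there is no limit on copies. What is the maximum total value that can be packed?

Best value-per-unit is #2 at 31/11; filling with it alone gives 1×31 = 31.
Optimal mix: 2×#1 → weight 16, value 34.

$34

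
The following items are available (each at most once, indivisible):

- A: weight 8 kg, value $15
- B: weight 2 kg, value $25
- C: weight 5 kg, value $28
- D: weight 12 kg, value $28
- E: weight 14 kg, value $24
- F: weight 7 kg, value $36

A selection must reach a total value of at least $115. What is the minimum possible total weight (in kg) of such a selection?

26

Subsets with value ≥ 115, sorted by total weight:
- B+C+D+F: weight 26, value 117
- A+B+C+D+F: weight 34, value 132
- A+B+C+E+F: weight 36, value 128
- C+D+E+F: weight 38, value 116
Minimum weight: 26 kg.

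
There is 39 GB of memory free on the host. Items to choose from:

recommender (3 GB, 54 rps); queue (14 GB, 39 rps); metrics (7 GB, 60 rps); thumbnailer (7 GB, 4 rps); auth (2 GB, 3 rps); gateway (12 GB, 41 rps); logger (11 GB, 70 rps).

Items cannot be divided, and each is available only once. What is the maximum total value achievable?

228 rps

Check high-value combinations within 39 GB:
- recommender+metrics+auth+gateway+logger: memory 3+7+2+12+11=35, value 54+60+3+41+70=228
- recommender+queue+metrics+auth+logger: memory 3+14+7+2+11=37, value 54+39+60+3+70=226
- recommender+metrics+gateway+logger: memory 3+7+12+11=33, value 54+60+41+70=225
- recommender+queue+metrics+logger: memory 3+14+7+11=35, value 54+39+60+70=223
- recommender+queue+metrics+auth+gateway: memory 3+14+7+2+12=38, value 54+39+60+3+41=197
Best: 228 rps.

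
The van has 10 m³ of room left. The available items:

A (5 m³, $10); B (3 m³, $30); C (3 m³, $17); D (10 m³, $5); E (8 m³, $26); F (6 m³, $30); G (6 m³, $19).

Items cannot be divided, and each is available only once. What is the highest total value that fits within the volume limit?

Check high-value combinations within 10 m³:
- B+F: volume 3+6=9, value 30+30=60
- B+G: volume 3+6=9, value 30+19=49
- B+C: volume 3+3=6, value 30+17=47
- C+F: volume 3+6=9, value 17+30=47
- A+B: volume 5+3=8, value 10+30=40
Best: $60.

$60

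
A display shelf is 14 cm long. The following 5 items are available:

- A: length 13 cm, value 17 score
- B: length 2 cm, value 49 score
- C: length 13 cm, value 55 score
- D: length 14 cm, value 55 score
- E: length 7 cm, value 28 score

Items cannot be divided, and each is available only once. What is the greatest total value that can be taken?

This is a 0/1 knapsack; check combinations near the capacity.
- B+E: length 2+7=9, value 49+28=77
- C: length 13, value 55
- D: length 14, value 55
Best: 77 score.

77 score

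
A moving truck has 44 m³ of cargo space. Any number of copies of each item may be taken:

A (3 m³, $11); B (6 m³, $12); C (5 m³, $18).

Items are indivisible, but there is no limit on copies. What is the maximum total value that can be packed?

$161

Best value-per-unit is A at 11/3; filling with it alone gives 14×11 = 154.
Optimal mix: 13×A + 1×C → volume 44, value 161.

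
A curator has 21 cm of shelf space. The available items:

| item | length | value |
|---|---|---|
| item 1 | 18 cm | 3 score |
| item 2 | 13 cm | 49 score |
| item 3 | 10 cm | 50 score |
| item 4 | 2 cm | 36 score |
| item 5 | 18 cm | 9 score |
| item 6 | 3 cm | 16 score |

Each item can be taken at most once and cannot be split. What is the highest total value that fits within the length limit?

102 score

Check high-value combinations within 21 cm:
- item 3+item 4+item 6: length 10+2+3=15, value 50+36+16=102
- item 2+item 4+item 6: length 13+2+3=18, value 49+36+16=101
- item 3+item 4: length 10+2=12, value 50+36=86
- item 2+item 4: length 13+2=15, value 49+36=85
Best: 102 score.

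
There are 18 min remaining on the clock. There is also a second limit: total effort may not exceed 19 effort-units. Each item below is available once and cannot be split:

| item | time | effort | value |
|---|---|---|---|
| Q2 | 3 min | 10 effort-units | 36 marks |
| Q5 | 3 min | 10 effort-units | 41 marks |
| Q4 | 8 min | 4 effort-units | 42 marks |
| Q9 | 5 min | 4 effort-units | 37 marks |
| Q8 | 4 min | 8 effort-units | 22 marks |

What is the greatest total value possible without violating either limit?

Feasible sets respecting both limits:
- Q5+Q4+Q9: time 16, effort 18, value 120
- Q2+Q4+Q9: time 16, effort 18, value 115
- Q4+Q9+Q8: time 17, effort 16, value 101
- Q5+Q4: time 11, effort 14, value 83
Best: 120 marks.

120 marks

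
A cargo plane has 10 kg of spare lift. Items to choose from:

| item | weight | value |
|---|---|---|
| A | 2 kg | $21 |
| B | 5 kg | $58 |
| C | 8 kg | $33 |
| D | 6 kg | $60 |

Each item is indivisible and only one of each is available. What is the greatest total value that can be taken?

Check high-value combinations within 10 kg:
- A+D: weight 2+6=8, value 21+60=81
- A+B: weight 2+5=7, value 21+58=79
- D: weight 6, value 60
Best: $81.

$81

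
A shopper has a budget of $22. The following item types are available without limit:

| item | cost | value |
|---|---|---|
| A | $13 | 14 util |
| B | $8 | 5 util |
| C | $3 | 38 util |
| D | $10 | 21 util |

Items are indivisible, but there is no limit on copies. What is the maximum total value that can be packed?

Best value-per-unit is C at 38/3, and filling with it alone uses cost 7×3=21. No mix of the others beats 7×38 = 266.

266 util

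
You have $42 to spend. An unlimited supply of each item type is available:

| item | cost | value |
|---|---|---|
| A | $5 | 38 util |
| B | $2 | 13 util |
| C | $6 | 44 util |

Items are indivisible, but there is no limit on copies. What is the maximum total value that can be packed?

317 util

Best value-per-unit is A at 38/5; filling with it alone gives 8×38 = 304.
Optimal mix: 8×A + 1×B → cost 42, value 317.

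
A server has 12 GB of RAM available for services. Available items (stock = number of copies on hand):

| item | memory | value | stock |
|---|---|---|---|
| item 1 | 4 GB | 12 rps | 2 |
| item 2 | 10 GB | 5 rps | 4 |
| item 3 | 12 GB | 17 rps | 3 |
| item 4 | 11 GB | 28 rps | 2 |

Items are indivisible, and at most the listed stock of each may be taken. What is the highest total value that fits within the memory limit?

Best selections within memory 12 and stock limits:
- 1×item 4: memory 11, value 28
- 2×item 1: memory 8, value 24
Best: 28 rps.

28 rps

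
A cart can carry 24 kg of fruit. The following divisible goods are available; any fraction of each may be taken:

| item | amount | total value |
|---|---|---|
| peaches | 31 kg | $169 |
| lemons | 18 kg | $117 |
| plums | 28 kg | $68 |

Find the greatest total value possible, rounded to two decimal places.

149.71

Take in order of value per unit:
- lemons (117/18 per unit): all 18 → value 117, running total 117.00
- peaches (169/31 per unit): 6 of 31 → value 6×169/31 = 32.7097, running total 149.71
Total 149.71.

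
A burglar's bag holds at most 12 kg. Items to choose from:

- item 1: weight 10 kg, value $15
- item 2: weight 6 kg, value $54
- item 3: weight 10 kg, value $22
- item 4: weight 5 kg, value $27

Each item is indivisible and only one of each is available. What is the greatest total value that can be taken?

Check high-value combinations within 12 kg:
- item 2+item 4: weight 6+5=11, value 54+27=81
- item 2: weight 6, value 54
- item 4: weight 5, value 27
Best: $81.

$81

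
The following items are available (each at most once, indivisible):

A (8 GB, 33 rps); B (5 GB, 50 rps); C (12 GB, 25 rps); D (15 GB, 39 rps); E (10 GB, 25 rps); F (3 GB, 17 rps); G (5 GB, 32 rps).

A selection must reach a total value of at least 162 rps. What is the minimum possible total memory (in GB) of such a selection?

36

Subsets with value ≥ 162, sorted by total memory:
- A+B+D+F+G: memory 36, value 171
- B+D+E+F+G: memory 38, value 163
Minimum memory: 36 GB.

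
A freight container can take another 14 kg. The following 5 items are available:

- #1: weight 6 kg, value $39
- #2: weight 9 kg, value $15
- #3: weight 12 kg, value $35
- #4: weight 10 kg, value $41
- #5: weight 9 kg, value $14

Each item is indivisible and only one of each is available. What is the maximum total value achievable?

Check high-value combinations within 14 kg:
- #4: weight 10, value 41
- #1: weight 6, value 39
- #3: weight 12, value 35
- #2: weight 9, value 15
Best: $41.

$41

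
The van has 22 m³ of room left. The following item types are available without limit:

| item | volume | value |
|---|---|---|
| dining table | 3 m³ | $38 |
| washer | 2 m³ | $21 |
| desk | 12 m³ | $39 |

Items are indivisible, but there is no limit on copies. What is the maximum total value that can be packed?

Best value-per-unit is dining table at 38/3; filling with it alone gives 7×38 = 266.
Optimal mix: 6×dining table + 2×washer → volume 22, value 270.

$270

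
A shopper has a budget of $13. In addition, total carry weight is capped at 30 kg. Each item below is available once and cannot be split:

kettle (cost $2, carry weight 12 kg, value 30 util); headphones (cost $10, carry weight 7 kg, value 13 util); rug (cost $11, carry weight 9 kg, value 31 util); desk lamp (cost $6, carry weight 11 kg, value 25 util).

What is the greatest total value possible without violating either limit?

Feasible sets respecting both limits:
- kettle+rug: cost 13, carry weight 21, value 61
- kettle+desk lamp: cost 8, carry weight 23, value 55
- kettle+headphones: cost 12, carry weight 19, value 43
- rug: cost 11, carry weight 9, value 31
Best: 61 util.

61 util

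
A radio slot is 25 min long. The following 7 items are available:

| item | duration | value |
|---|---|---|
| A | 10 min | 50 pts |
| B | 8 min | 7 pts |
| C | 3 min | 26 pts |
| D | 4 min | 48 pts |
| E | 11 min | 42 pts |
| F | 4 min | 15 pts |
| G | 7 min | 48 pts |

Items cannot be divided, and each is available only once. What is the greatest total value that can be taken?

This is a 0/1 knapsack; check combinations near the capacity.
- A+C+D+G: duration 10+3+4+7=24, value 50+26+48+48=172
- C+D+E+G: duration 3+4+11+7=25, value 26+48+42+48=164
- A+D+F+G: duration 10+4+4+7=25, value 50+48+15+48=161
- A+D+G: duration 10+4+7=21, value 50+48+48=146
Best: 172 pts.

172 pts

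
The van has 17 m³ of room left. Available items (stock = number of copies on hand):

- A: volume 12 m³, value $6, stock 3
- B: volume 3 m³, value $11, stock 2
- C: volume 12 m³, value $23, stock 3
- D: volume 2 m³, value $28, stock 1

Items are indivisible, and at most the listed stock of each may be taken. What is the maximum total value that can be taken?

$62

Top feasible selections:
- 1×B + 1×C + 1×D: volume 17, value 62
- 1×C + 1×D: volume 14, value 51
- 2×B + 1×D: volume 8, value 50
- 1×A + 1×B + 1×D: volume 17, value 45
Best: $62.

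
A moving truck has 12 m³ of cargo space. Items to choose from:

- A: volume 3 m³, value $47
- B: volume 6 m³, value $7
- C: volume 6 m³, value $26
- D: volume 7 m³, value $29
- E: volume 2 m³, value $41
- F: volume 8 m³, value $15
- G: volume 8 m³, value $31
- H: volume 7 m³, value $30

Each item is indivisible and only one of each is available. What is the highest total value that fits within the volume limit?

Check high-value combinations within 12 m³:
- A+E+H: volume 3+2+7=12, value 47+41+30=118
- A+D+E: volume 3+7+2=12, value 47+29+41=117
- A+C+E: volume 3+6+2=11, value 47+26+41=114
Best: $118.

$118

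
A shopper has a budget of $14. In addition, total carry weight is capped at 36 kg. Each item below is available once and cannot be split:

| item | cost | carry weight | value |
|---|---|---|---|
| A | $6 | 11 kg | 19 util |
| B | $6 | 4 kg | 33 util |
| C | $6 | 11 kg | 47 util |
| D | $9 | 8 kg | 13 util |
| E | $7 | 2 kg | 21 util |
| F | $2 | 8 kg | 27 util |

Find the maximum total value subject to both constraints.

107 util

Feasible sets respecting both limits:
- B+C+F: cost 14, carry weight 23, value 107
- A+C+F: cost 14, carry weight 30, value 93
- B+C: cost 12, carry weight 15, value 80
- A+B+F: cost 14, carry weight 23, value 79
Best: 107 util.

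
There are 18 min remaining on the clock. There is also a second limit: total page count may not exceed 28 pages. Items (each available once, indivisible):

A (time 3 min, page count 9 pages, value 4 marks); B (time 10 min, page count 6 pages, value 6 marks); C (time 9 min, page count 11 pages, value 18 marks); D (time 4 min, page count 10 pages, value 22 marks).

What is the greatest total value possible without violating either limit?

40 marks

Feasible sets respecting both limits:
- C+D: time 13, page count 21, value 40
- A+B+D: time 17, page count 25, value 32
- B+D: time 14, page count 16, value 28
Best: 40 marks.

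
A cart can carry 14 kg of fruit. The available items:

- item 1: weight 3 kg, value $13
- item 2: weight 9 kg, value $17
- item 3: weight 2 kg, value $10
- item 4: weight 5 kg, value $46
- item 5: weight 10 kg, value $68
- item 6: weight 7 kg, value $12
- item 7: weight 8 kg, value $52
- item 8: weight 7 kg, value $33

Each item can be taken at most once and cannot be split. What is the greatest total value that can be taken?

$98

This is a 0/1 knapsack; check combinations near the capacity.
- item 4+item 7: weight 5+8=13, value 46+52=98
- item 3+item 4+item 8: weight 2+5+7=14, value 10+46+33=89
- item 1+item 5: weight 3+10=13, value 13+68=81
- item 4+item 8: weight 5+7=12, value 46+33=79
Best: $98.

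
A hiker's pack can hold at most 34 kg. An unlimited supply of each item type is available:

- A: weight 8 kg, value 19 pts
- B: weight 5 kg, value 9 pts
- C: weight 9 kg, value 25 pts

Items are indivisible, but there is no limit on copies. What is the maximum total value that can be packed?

88 pts

Best value-per-unit is C at 25/9; filling with it alone gives 3×25 = 75.
Optimal mix: 2×A + 2×C → weight 34, value 88.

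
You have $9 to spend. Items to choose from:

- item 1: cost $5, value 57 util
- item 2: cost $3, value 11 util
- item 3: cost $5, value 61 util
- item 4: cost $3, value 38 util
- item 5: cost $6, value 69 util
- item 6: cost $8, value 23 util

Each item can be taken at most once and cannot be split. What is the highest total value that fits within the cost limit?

107 util

Check high-value combinations within $9:
- item 4+item 5: cost 3+6=9, value 38+69=107
- item 3+item 4: cost 5+3=8, value 61+38=99
- item 1+item 4: cost 5+3=8, value 57+38=95
- item 2+item 5: cost 3+6=9, value 11+69=80
- item 2+item 3: cost 3+5=8, value 11+61=72
Best: 107 util.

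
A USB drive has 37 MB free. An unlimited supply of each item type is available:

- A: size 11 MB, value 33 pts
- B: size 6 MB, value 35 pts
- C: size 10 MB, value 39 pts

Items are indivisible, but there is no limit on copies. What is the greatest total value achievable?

Best value-per-unit is B at 35/6, and filling with it alone uses size 6×6=36. No mix of the others beats 6×35 = 210.

210 pts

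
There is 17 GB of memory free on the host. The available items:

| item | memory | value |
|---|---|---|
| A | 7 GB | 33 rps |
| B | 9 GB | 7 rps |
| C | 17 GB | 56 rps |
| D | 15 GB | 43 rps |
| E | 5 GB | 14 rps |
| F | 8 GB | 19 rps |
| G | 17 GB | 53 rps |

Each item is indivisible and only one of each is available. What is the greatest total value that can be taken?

56 rps

Check high-value combinations within 17 GB:
- C: memory 17, value 56
- G: memory 17, value 53
- A+F: memory 7+8=15, value 33+19=52
- A+E: memory 7+5=12, value 33+14=47
Best: 56 rps.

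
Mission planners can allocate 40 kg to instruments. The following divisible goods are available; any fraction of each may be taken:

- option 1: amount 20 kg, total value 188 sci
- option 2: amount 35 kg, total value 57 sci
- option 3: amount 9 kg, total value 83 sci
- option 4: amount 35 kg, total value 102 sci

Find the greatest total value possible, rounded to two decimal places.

Take in order of value per unit:
- option 1 (188/20 per unit): all 20 → value 188, running total 188.00
- option 3 (83/9 per unit): all 9 → value 83, running total 271.00
- option 4 (102/35 per unit): 11 of 35 → value 11×102/35 = 32.0571, running total 303.06
Total 303.06.

303.06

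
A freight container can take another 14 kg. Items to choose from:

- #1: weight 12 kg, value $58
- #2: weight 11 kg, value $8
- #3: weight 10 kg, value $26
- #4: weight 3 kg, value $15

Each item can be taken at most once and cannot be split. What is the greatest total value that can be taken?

$58

This is a 0/1 knapsack; check combinations near the capacity.
- #1: weight 12, value 58
- #3+#4: weight 10+3=13, value 26+15=41
- #3: weight 10, value 26
- #2+#4: weight 11+3=14, value 8+15=23
- #4: weight 3, value 15
Best: $58.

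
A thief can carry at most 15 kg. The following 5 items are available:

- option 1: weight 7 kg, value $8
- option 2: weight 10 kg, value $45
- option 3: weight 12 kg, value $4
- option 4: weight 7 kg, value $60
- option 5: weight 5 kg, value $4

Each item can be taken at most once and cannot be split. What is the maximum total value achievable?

Check high-value combinations within 15 kg:
- option 1+option 4: weight 7+7=14, value 8+60=68
- option 4+option 5: weight 7+5=12, value 60+4=64
- option 4: weight 7, value 60
- option 2+option 5: weight 10+5=15, value 45+4=49
Best: $68.

$68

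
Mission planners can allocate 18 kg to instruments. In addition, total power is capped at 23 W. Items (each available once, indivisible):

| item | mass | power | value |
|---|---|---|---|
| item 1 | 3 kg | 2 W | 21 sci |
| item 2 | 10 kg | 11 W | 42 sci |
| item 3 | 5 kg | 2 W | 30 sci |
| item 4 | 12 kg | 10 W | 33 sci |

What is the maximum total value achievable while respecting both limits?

Feasible sets respecting both limits:
- item 1+item 2+item 3: mass 18, power 15, value 93
- item 2+item 3: mass 15, power 13, value 72
- item 1+item 2: mass 13, power 13, value 63
Best: 93 sci.

93 sci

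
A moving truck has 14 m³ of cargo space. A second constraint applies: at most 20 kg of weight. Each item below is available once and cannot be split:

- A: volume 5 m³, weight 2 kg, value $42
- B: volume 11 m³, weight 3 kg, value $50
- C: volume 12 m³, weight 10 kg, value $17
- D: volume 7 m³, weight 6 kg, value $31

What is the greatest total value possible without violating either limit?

Feasible sets respecting both limits:
- A+D: volume 12, weight 8, value 73
- B: volume 11, weight 3, value 50
- A: volume 5, weight 2, value 42
- D: volume 7, weight 6, value 31
Best: $73.

$73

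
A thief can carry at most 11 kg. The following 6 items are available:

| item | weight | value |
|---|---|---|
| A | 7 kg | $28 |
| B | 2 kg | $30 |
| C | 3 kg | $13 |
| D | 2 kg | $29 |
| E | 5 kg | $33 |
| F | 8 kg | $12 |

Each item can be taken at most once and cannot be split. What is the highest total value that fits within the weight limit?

Check high-value combinations within 11 kg:
- B+D+E: weight 2+2+5=9, value 30+29+33=92
- A+B+D: weight 7+2+2=11, value 28+30+29=87
- B+C+E: weight 2+3+5=10, value 30+13+33=76
- C+D+E: weight 3+2+5=10, value 13+29+33=75
Best: $92.

$92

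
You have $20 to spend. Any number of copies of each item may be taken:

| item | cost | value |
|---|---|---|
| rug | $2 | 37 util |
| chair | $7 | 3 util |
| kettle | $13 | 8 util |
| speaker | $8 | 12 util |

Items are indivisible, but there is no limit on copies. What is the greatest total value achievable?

Best value-per-unit is rug at 37/2, and filling with it alone uses cost 10×2=20. No mix of the others beats 10×37 = 370.

370 util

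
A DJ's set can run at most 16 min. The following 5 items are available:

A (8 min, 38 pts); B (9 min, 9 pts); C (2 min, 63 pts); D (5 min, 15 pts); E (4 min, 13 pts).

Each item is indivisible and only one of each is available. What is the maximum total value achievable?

116 pts

Check high-value combinations within 16 min:
- A+C+D: duration 8+2+5=15, value 38+63+15=116
- A+C+E: duration 8+2+4=14, value 38+63+13=114
- A+C: duration 8+2=10, value 38+63=101
- C+D+E: duration 2+5+4=11, value 63+15+13=91
Best: 116 pts.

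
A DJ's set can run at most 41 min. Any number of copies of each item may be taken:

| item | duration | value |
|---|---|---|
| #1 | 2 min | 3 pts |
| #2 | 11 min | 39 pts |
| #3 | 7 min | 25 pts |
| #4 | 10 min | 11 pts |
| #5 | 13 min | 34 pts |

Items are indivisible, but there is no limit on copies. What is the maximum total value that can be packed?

142 pts

Best value-per-unit is #3 at 25/7; filling with it alone gives 5×25 = 125.
Optimal mix: 1×#1 + 1×#2 + 4×#3 → duration 41, value 142.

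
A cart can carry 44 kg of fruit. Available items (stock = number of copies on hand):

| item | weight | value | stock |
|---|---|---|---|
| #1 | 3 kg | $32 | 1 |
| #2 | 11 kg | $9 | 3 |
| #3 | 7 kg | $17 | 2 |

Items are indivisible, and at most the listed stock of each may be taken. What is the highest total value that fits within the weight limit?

Best selections within weight 44 and stock limits:
- 1×#1 + 2×#2 + 2×#3: weight 39, value 84
- 1×#1 + 3×#2 + 1×#3: weight 43, value 76
- 1×#1 + 1×#2 + 2×#3: weight 28, value 75
Best: $84.

$84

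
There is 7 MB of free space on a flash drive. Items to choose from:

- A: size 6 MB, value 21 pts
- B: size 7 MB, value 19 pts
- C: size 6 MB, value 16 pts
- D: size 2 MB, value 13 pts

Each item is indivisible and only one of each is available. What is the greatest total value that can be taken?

21 pts

Check high-value combinations within 7 MB:
- A: size 6, value 21
- B: size 7, value 19
- C: size 6, value 16
- D: size 2, value 13
Best: 21 pts.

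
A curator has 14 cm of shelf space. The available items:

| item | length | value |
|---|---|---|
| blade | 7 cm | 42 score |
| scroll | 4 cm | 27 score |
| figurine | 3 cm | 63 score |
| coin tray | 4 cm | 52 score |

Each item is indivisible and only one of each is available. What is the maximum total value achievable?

157 score

Check high-value combinations within 14 cm:
- blade+figurine+coin tray: length 7+3+4=14, value 42+63+52=157
- scroll+figurine+coin tray: length 4+3+4=11, value 27+63+52=142
- blade+scroll+figurine: length 7+4+3=14, value 42+27+63=132
- figurine+coin tray: length 3+4=7, value 63+52=115
Best: 157 score.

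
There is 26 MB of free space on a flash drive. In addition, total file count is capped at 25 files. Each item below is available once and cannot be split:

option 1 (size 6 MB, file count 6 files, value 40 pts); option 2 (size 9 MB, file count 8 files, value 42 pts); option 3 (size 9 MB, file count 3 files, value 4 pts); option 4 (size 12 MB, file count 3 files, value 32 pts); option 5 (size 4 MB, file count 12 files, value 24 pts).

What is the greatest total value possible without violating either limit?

98 pts

Feasible sets respecting both limits:
- option 2+option 4+option 5: size 25, file count 23, value 98
- option 1+option 4+option 5: size 22, file count 21, value 96
- option 1+option 2+option 3: size 24, file count 17, value 86
- option 1+option 2: size 15, file count 14, value 82
Best: 98 pts.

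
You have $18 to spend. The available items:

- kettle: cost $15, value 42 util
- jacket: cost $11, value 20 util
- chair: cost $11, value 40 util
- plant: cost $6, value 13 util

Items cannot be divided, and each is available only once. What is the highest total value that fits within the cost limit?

53 util

Check high-value combinations within $18:
- chair+plant: cost 11+6=17, value 40+13=53
- kettle: cost 15, value 42
- chair: cost 11, value 40
Best: 53 util.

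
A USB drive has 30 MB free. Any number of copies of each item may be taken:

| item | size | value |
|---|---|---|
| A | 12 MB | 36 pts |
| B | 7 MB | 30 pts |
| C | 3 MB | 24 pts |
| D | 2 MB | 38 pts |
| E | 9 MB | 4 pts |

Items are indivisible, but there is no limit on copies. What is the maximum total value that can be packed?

Best value-per-unit is D at 38/2, and filling with it alone uses size 15×2=30. No mix of the others beats 15×38 = 570.

570 pts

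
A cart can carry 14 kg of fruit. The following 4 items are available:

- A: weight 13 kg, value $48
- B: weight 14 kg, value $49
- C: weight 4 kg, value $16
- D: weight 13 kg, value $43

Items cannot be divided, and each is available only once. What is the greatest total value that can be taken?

$49

This is a 0/1 knapsack; check combinations near the capacity.
- B: weight 14, value 49
- A: weight 13, value 48
- D: weight 13, value 43
Best: $49.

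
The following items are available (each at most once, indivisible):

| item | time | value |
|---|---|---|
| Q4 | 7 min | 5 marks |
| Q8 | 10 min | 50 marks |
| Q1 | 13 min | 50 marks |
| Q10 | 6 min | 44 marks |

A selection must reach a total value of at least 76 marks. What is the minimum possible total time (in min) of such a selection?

Subsets with value ≥ 76, sorted by total time:
- Q8+Q10: time 16, value 94
- Q1+Q10: time 19, value 94
- Q8+Q1: time 23, value 100
Minimum time: 16 min.

16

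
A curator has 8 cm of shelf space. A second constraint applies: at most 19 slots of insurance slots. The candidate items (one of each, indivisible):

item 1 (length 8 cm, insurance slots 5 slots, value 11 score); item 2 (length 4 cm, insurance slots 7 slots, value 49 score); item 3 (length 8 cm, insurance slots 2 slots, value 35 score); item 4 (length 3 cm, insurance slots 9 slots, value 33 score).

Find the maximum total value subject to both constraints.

Feasible sets respecting both limits:
- item 2+item 4: length 7, insurance slots 16, value 82
- item 2: length 4, insurance slots 7, value 49
- item 3: length 8, insurance slots 2, value 35
Best: 82 score.

82 score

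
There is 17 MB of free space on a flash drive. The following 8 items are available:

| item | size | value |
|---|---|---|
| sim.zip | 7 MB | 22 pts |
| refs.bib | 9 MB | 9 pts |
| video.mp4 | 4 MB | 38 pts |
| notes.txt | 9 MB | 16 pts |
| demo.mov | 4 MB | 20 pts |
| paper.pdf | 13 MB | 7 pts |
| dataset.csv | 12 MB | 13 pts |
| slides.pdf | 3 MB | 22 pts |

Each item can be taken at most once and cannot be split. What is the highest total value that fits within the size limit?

Check high-value combinations within 17 MB:
- sim.zip+video.mp4+slides.pdf: size 7+4+3=14, value 22+38+22=82
- video.mp4+demo.mov+slides.pdf: size 4+4+3=11, value 38+20+22=80
- sim.zip+video.mp4+demo.mov: size 7+4+4=15, value 22+38+20=80
- video.mp4+notes.txt+slides.pdf: size 4+9+3=16, value 38+16+22=76
Best: 82 pts.

82 pts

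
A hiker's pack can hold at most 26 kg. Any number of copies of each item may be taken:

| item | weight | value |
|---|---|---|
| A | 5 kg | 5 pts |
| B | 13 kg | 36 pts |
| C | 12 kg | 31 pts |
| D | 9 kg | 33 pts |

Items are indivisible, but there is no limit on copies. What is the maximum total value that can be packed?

72 pts

Best value-per-unit is D at 33/9; filling with it alone gives 2×33 = 66.
Optimal mix: 2×B → weight 26, value 72.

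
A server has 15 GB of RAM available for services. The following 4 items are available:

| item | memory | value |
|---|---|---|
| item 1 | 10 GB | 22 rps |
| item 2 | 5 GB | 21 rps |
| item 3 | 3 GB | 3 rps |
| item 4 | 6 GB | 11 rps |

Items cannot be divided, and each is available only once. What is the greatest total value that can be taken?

This is a 0/1 knapsack; check combinations near the capacity.
- item 1+item 2: memory 10+5=15, value 22+21=43
- item 2+item 3+item 4: memory 5+3+6=14, value 21+3+11=35
- item 2+item 4: memory 5+6=11, value 21+11=32
Best: 43 rps.

43 rps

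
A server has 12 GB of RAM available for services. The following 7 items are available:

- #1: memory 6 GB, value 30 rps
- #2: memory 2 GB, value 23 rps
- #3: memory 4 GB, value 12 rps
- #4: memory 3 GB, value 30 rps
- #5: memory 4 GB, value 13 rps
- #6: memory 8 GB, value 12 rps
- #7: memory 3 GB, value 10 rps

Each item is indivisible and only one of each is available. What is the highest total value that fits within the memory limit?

83 rps

Check high-value combinations within 12 GB:
- #1+#2+#4: memory 6+2+3=11, value 30+23+30=83
- #2+#4+#5+#7: memory 2+3+4+3=12, value 23+30+13+10=76
- #2+#3+#4+#7: memory 2+4+3+3=12, value 23+12+30+10=75
- #1+#4+#7: memory 6+3+3=12, value 30+30+10=70
Best: 83 rps.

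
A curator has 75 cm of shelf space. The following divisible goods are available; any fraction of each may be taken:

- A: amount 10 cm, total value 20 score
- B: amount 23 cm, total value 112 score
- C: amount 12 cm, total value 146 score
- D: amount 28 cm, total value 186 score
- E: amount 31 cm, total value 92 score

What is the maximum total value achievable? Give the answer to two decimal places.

Take in order of value per unit:
- C (146/12 per unit): all 12 → value 146, running total 146.00
- D (186/28 per unit): all 28 → value 186, running total 332.00
- B (112/23 per unit): all 23 → value 112, running total 444.00
- E (92/31 per unit): 12 of 31 → value 12×92/31 = 35.6129, running total 479.61
Total 479.61.

479.61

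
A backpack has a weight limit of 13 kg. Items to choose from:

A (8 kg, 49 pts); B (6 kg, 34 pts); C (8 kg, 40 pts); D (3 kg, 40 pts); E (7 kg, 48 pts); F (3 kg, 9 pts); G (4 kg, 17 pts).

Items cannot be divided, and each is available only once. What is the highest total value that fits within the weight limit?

97 pts

This is a 0/1 knapsack; check combinations near the capacity.
- D+E+F: weight 3+7+3=13, value 40+48+9=97
- B+D+G: weight 6+3+4=13, value 34+40+17=91
- A+D: weight 8+3=11, value 49+40=89
- D+E: weight 3+7=10, value 40+48=88
- B+D+F: weight 6+3+3=12, value 34+40+9=83
Best: 97 pts.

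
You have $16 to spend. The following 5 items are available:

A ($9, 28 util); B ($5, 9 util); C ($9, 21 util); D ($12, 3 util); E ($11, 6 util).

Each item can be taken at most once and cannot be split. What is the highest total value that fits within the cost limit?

37 util

This is a 0/1 knapsack; check combinations near the capacity.
- A+B: cost 9+5=14, value 28+9=37
- B+C: cost 5+9=14, value 9+21=30
- A: cost 9, value 28
- C: cost 9, value 21
Best: 37 util.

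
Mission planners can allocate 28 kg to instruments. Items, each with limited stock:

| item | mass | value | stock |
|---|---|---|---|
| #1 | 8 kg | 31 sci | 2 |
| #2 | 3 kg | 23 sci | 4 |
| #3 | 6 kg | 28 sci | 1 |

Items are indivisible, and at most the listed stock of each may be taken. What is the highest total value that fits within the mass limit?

154 sci

Top feasible selections:
- 2×#1 + 4×#2: mass 28, value 154
- 1×#1 + 4×#2 + 1×#3: mass 26, value 151
Best: 154 sci.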